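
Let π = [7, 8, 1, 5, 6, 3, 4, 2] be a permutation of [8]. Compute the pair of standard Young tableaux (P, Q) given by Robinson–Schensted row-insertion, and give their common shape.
P = [1, 2, 4] / [3, 6] / [5, 8] / [7];  Q = [1, 2, 5] / [3, 4] / [6, 7] / [8];  common shape = (3, 2, 2, 1)

Row-insert the values π_1, π_2, … into P one at a time, bumping the leftmost entry strictly greater than the inserted value down to the next row. The recording tableau Q records, in position (i, j), the step at which that cell was added to P.
  Insert 7 (step 1): P = [7];  Q = [1]
  Insert 8 (step 2): P = [7, 8];  Q = [1, 2]
  Insert 1 (step 3): P = [1, 8] / [7];  Q = [1, 2] / [3]
  Insert 5 (step 4): P = [1, 5] / [7, 8];  Q = [1, 2] / [3, 4]
  Insert 6 (step 5): P = [1, 5, 6] / [7, 8];  Q = [1, 2, 5] / [3, 4]
  Insert 3 (step 6): P = [1, 3, 6] / [5, 8] / [7];  Q = [1, 2, 5] / [3, 4] / [6]
  Insert 4 (step 7): P = [1, 3, 4] / [5, 6] / [7, 8];  Q = [1, 2, 5] / [3, 4] / [6, 7]
  Insert 2 (step 8): P = [1, 2, 4] / [3, 6] / [5, 8] / [7];  Q = [1, 2, 5] / [3, 4] / [6, 7] / [8]
Final shape: (3, 2, 2, 1).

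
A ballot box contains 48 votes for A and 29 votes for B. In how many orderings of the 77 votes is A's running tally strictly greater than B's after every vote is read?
Strict-lead orderings = 326385840027712089100

Total orderings of the 77 votes with 48 for A: C(77, 48) = 1322721562217570045300. By the Bertrand ballot formula (Cycle Lemma / reflection principle), the number of orderings in which A is strictly ahead of B throughout is (p − q)/(p + q) · C(p + q, p) = (48 − 29)/(48 + 29) · 1322721562217570045300 = 326385840027712089100.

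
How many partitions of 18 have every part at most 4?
p(18, parts ≤ 4) = 84

Use the recurrence p(n, m) = p(n, m−1) + p(n−m, m): either the largest part is < m (count p(n, m−1)) or the largest part is exactly m (remove one copy of m, count p(n−m, m)). With p(0, ·) = 1 this gives p(18, parts ≤ 4) = 84. (By conjugating Young diagrams, this also counts partitions of 18 into at most 4 parts.)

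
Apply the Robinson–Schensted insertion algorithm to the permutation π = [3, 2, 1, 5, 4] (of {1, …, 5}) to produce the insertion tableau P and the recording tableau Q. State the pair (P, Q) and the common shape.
P = [1, 4] / [2, 5] / [3];  Q = [1, 4] / [2, 5] / [3];  common shape = (2, 2, 1)

Row-insert the values π_1, π_2, … into P one at a time, bumping the leftmost entry strictly greater than the inserted value down to the next row. The recording tableau Q records, in position (i, j), the step at which that cell was added to P.
  Insert 3 (step 1): P = [3];  Q = [1]
  Insert 2 (step 2): P = [2] / [3];  Q = [1] / [2]
  Insert 1 (step 3): P = [1] / [2] / [3];  Q = [1] / [2] / [3]
  Insert 5 (step 4): P = [1, 5] / [2] / [3];  Q = [1, 4] / [2] / [3]
  Insert 4 (step 5): P = [1, 4] / [2, 5] / [3];  Q = [1, 4] / [2, 5] / [3]
Final shape: (2, 2, 1).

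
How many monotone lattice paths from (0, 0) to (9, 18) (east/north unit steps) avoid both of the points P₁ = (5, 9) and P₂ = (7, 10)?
Number of paths = 2650505

Inclusion–exclusion. Total paths: C(27, 9) = 4686825. Through P₁: C(14, 5)·C(13, 4) = 1431430. Through P₂: C(17, 7)·C(10, 2) = 875160. Since P₁ is strictly southwest of P₂, a monotone path through both must visit P₁ then P₂; paths through both = C(14, 5)·C(3, 2)·C(10, 2) = 270270. Avoid both = 4686825 − 1431430 − 875160 + 270270 = 2650505.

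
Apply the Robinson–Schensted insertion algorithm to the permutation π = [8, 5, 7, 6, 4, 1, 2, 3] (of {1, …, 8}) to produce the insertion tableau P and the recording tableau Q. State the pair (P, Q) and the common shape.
P = [1, 2, 3] / [4, 6] / [5] / [7] / [8];  Q = [1, 3, 8] / [2, 7] / [4] / [5] / [6];  common shape = (3, 2, 1, 1, 1)

Row-insert the values π_1, π_2, … into P one at a time, bumping the leftmost entry strictly greater than the inserted value down to the next row. The recording tableau Q records, in position (i, j), the step at which that cell was added to P.
  Insert 8 (step 1): P = [8];  Q = [1]
  Insert 5 (step 2): P = [5] / [8];  Q = [1] / [2]
  Insert 7 (step 3): P = [5, 7] / [8];  Q = [1, 3] / [2]
  Insert 6 (step 4): P = [5, 6] / [7] / [8];  Q = [1, 3] / [2] / [4]
  Insert 4 (step 5): P = [4, 6] / [5] / [7] / [8];  Q = [1, 3] / [2] / [4] / [5]
  Insert 1 (step 6): P = [1, 6] / [4] / [5] / [7] / [8];  Q = [1, 3] / [2] / [4] / [5] / [6]
  Insert 2 (step 7): P = [1, 2] / [4, 6] / [5] / [7] / [8];  Q = [1, 3] / [2, 7] / [4] / [5] / [6]
  Insert 3 (step 8): P = [1, 2, 3] / [4, 6] / [5] / [7] / [8];  Q = [1, 3, 8] / [2, 7] / [4] / [5] / [6]
Final shape: (3, 2, 1, 1, 1).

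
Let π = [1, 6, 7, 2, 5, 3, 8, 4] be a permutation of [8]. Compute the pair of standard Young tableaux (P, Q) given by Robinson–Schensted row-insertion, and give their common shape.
P = [1, 2, 3, 4] / [5, 7, 8] / [6];  Q = [1, 2, 3, 7] / [4, 5, 8] / [6];  common shape = (4, 3, 1)

Row-insert the values π_1, π_2, … into P one at a time, bumping the leftmost entry strictly greater than the inserted value down to the next row. The recording tableau Q records, in position (i, j), the step at which that cell was added to P.
  Insert 1 (step 1): P = [1];  Q = [1]
  Insert 6 (step 2): P = [1, 6];  Q = [1, 2]
  Insert 7 (step 3): P = [1, 6, 7];  Q = [1, 2, 3]
  Insert 2 (step 4): P = [1, 2, 7] / [6];  Q = [1, 2, 3] / [4]
  Insert 5 (step 5): P = [1, 2, 5] / [6, 7];  Q = [1, 2, 3] / [4, 5]
  Insert 3 (step 6): P = [1, 2, 3] / [5, 7] / [6];  Q = [1, 2, 3] / [4, 5] / [6]
  Insert 8 (step 7): P = [1, 2, 3, 8] / [5, 7] / [6];  Q = [1, 2, 3, 7] / [4, 5] / [6]
  Insert 4 (step 8): P = [1, 2, 3, 4] / [5, 7, 8] / [6];  Q = [1, 2, 3, 7] / [4, 5, 8] / [6]
Final shape: (4, 3, 1).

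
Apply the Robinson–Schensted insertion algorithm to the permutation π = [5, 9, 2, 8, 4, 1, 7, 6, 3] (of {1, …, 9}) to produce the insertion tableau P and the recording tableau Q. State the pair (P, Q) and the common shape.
P = [1, 3, 6] / [2, 4] / [5, 7] / [8] / [9];  Q = [1, 2, 7] / [3, 4] / [5, 8] / [6] / [9];  common shape = (3, 2, 2, 1, 1)

Row-insert the values π_1, π_2, … into P one at a time, bumping the leftmost entry strictly greater than the inserted value down to the next row. The recording tableau Q records, in position (i, j), the step at which that cell was added to P.
  Insert 5 (step 1): P = [5];  Q = [1]
  Insert 9 (step 2): P = [5, 9];  Q = [1, 2]
  Insert 2 (step 3): P = [2, 9] / [5];  Q = [1, 2] / [3]
  Insert 8 (step 4): P = [2, 8] / [5, 9];  Q = [1, 2] / [3, 4]
  Insert 4 (step 5): P = [2, 4] / [5, 8] / [9];  Q = [1, 2] / [3, 4] / [5]
  Insert 1 (step 6): P = [1, 4] / [2, 8] / [5] / [9];  Q = [1, 2] / [3, 4] / [5] / [6]
  Insert 7 (step 7): P = [1, 4, 7] / [2, 8] / [5] / [9];  Q = [1, 2, 7] / [3, 4] / [5] / [6]
  Insert 6 (step 8): P = [1, 4, 6] / [2, 7] / [5, 8] / [9];  Q = [1, 2, 7] / [3, 4] / [5, 8] / [6]
  Insert 3 (step 9): P = [1, 3, 6] / [2, 4] / [5, 7] / [8] / [9];  Q = [1, 2, 7] / [3, 4] / [5, 8] / [6] / [9]
Final shape: (3, 2, 2, 1, 1).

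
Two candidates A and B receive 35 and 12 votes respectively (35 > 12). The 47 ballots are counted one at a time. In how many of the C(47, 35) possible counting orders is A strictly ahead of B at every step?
Strict-lead orderings = 25569834459

Total orderings of the 47 votes with 35 for A: C(47, 35) = 52251400851. By the Bertrand ballot formula (Cycle Lemma / reflection principle), the number of orderings in which A is strictly ahead of B throughout is (p − q)/(p + q) · C(p + q, p) = (35 − 12)/(35 + 12) · 52251400851 = 25569834459.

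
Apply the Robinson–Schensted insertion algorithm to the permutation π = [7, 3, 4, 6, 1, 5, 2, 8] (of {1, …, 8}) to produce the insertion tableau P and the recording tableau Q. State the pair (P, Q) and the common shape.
P = [1, 2, 5, 8] / [3, 4] / [6] / [7];  Q = [1, 3, 4, 8] / [2, 6] / [5] / [7];  common shape = (4, 2, 1, 1)

Row-insert the values π_1, π_2, … into P one at a time, bumping the leftmost entry strictly greater than the inserted value down to the next row. The recording tableau Q records, in position (i, j), the step at which that cell was added to P.
  Insert 7 (step 1): P = [7];  Q = [1]
  Insert 3 (step 2): P = [3] / [7];  Q = [1] / [2]
  Insert 4 (step 3): P = [3, 4] / [7];  Q = [1, 3] / [2]
  Insert 6 (step 4): P = [3, 4, 6] / [7];  Q = [1, 3, 4] / [2]
  Insert 1 (step 5): P = [1, 4, 6] / [3] / [7];  Q = [1, 3, 4] / [2] / [5]
  Insert 5 (step 6): P = [1, 4, 5] / [3, 6] / [7];  Q = [1, 3, 4] / [2, 6] / [5]
  Insert 2 (step 7): P = [1, 2, 5] / [3, 4] / [6] / [7];  Q = [1, 3, 4] / [2, 6] / [5] / [7]
  Insert 8 (step 8): P = [1, 2, 5, 8] / [3, 4] / [6] / [7];  Q = [1, 3, 4, 8] / [2, 6] / [5] / [7]
Final shape: (4, 2, 1, 1).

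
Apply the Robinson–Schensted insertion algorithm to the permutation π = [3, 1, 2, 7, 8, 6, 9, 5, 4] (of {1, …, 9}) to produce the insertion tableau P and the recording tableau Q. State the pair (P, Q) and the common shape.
P = [1, 2, 4, 8, 9] / [3, 5] / [6] / [7];  Q = [1, 3, 4, 5, 7] / [2, 6] / [8] / [9];  common shape = (5, 2, 1, 1)

Row-insert the values π_1, π_2, … into P one at a time, bumping the leftmost entry strictly greater than the inserted value down to the next row. The recording tableau Q records, in position (i, j), the step at which that cell was added to P.
  Insert 3 (step 1): P = [3];  Q = [1]
  Insert 1 (step 2): P = [1] / [3];  Q = [1] / [2]
  Insert 2 (step 3): P = [1, 2] / [3];  Q = [1, 3] / [2]
  Insert 7 (step 4): P = [1, 2, 7] / [3];  Q = [1, 3, 4] / [2]
  Insert 8 (step 5): P = [1, 2, 7, 8] / [3];  Q = [1, 3, 4, 5] / [2]
  Insert 6 (step 6): P = [1, 2, 6, 8] / [3, 7];  Q = [1, 3, 4, 5] / [2, 6]
  Insert 9 (step 7): P = [1, 2, 6, 8, 9] / [3, 7];  Q = [1, 3, 4, 5, 7] / [2, 6]
  Insert 5 (step 8): P = [1, 2, 5, 8, 9] / [3, 6] / [7];  Q = [1, 3, 4, 5, 7] / [2, 6] / [8]
  Insert 4 (step 9): P = [1, 2, 4, 8, 9] / [3, 5] / [6] / [7];  Q = [1, 3, 4, 5, 7] / [2, 6] / [8] / [9]
Final shape: (5, 2, 1, 1).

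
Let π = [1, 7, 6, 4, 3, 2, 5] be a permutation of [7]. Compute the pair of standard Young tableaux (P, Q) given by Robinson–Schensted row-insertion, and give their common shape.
P = [1, 2, 5] / [3] / [4] / [6] / [7];  Q = [1, 2, 7] / [3] / [4] / [5] / [6];  common shape = (3, 1, 1, 1, 1)

Row-insert the values π_1, π_2, … into P one at a time, bumping the leftmost entry strictly greater than the inserted value down to the next row. The recording tableau Q records, in position (i, j), the step at which that cell was added to P.
  Insert 1 (step 1): P = [1];  Q = [1]
  Insert 7 (step 2): P = [1, 7];  Q = [1, 2]
  Insert 6 (step 3): P = [1, 6] / [7];  Q = [1, 2] / [3]
  Insert 4 (step 4): P = [1, 4] / [6] / [7];  Q = [1, 2] / [3] / [4]
  Insert 3 (step 5): P = [1, 3] / [4] / [6] / [7];  Q = [1, 2] / [3] / [4] / [5]
  Insert 2 (step 6): P = [1, 2] / [3] / [4] / [6] / [7];  Q = [1, 2] / [3] / [4] / [5] / [6]
  Insert 5 (step 7): P = [1, 2, 5] / [3] / [4] / [6] / [7];  Q = [1, 2, 7] / [3] / [4] / [5] / [6]
Final shape: (3, 1, 1, 1, 1).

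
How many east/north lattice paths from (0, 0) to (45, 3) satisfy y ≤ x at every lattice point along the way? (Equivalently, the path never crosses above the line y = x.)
Number of paths = 16168

By the reflection principle (André's argument), the number of monotone paths to (45, 3) with n ≤ m that never go above y = x is C(48, 45) − C(48, 46) = 17296 − 1128 = 16168.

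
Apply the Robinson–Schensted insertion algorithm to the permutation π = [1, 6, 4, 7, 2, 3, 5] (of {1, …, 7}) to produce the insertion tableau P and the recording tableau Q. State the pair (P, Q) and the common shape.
P = [1, 2, 3, 5] / [4, 7] / [6];  Q = [1, 2, 4, 7] / [3, 6] / [5];  common shape = (4, 2, 1)

Row-insert the values π_1, π_2, … into P one at a time, bumping the leftmost entry strictly greater than the inserted value down to the next row. The recording tableau Q records, in position (i, j), the step at which that cell was added to P.
  Insert 1 (step 1): P = [1];  Q = [1]
  Insert 6 (step 2): P = [1, 6];  Q = [1, 2]
  Insert 4 (step 3): P = [1, 4] / [6];  Q = [1, 2] / [3]
  Insert 7 (step 4): P = [1, 4, 7] / [6];  Q = [1, 2, 4] / [3]
  Insert 2 (step 5): P = [1, 2, 7] / [4] / [6];  Q = [1, 2, 4] / [3] / [5]
  Insert 3 (step 6): P = [1, 2, 3] / [4, 7] / [6];  Q = [1, 2, 4] / [3, 6] / [5]
  Insert 5 (step 7): P = [1, 2, 3, 5] / [4, 7] / [6];  Q = [1, 2, 4, 7] / [3, 6] / [5]
Final shape: (4, 2, 1).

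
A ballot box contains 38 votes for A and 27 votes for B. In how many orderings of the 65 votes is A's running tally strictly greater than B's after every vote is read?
Strict-lead orderings = 245079125348117984

Total orderings of the 65 votes with 38 for A: C(65, 38) = 1448194831602515360. By the Bertrand ballot formula (Cycle Lemma / reflection principle), the number of orderings in which A is strictly ahead of B throughout is (p − q)/(p + q) · C(p + q, p) = (38 − 27)/(38 + 27) · 1448194831602515360 = 245079125348117984.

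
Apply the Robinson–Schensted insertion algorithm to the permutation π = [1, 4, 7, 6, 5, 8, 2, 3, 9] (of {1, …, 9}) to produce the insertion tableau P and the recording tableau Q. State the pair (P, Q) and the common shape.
P = [1, 2, 3, 8, 9] / [4, 5] / [6] / [7];  Q = [1, 2, 3, 6, 9] / [4, 8] / [5] / [7];  common shape = (5, 2, 1, 1)

Row-insert the values π_1, π_2, … into P one at a time, bumping the leftmost entry strictly greater than the inserted value down to the next row. The recording tableau Q records, in position (i, j), the step at which that cell was added to P.
  Insert 1 (step 1): P = [1];  Q = [1]
  Insert 4 (step 2): P = [1, 4];  Q = [1, 2]
  Insert 7 (step 3): P = [1, 4, 7];  Q = [1, 2, 3]
  Insert 6 (step 4): P = [1, 4, 6] / [7];  Q = [1, 2, 3] / [4]
  Insert 5 (step 5): P = [1, 4, 5] / [6] / [7];  Q = [1, 2, 3] / [4] / [5]
  Insert 8 (step 6): P = [1, 4, 5, 8] / [6] / [7];  Q = [1, 2, 3, 6] / [4] / [5]
  Insert 2 (step 7): P = [1, 2, 5, 8] / [4] / [6] / [7];  Q = [1, 2, 3, 6] / [4] / [5] / [7]
  Insert 3 (step 8): P = [1, 2, 3, 8] / [4, 5] / [6] / [7];  Q = [1, 2, 3, 6] / [4, 8] / [5] / [7]
  Insert 9 (step 9): P = [1, 2, 3, 8, 9] / [4, 5] / [6] / [7];  Q = [1, 2, 3, 6, 9] / [4, 8] / [5] / [7]
Final shape: (5, 2, 1, 1).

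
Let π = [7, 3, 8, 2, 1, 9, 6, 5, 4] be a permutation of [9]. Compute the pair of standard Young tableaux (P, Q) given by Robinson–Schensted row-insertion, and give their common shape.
P = [1, 4, 9] / [2, 5] / [3, 6] / [7, 8];  Q = [1, 3, 6] / [2, 7] / [4, 8] / [5, 9];  common shape = (3, 2, 2, 2)

Row-insert the values π_1, π_2, … into P one at a time, bumping the leftmost entry strictly greater than the inserted value down to the next row. The recording tableau Q records, in position (i, j), the step at which that cell was added to P.
  Insert 7 (step 1): P = [7];  Q = [1]
  Insert 3 (step 2): P = [3] / [7];  Q = [1] / [2]
  Insert 8 (step 3): P = [3, 8] / [7];  Q = [1, 3] / [2]
  Insert 2 (step 4): P = [2, 8] / [3] / [7];  Q = [1, 3] / [2] / [4]
  Insert 1 (step 5): P = [1, 8] / [2] / [3] / [7];  Q = [1, 3] / [2] / [4] / [5]
  Insert 9 (step 6): P = [1, 8, 9] / [2] / [3] / [7];  Q = [1, 3, 6] / [2] / [4] / [5]
  Insert 6 (step 7): P = [1, 6, 9] / [2, 8] / [3] / [7];  Q = [1, 3, 6] / [2, 7] / [4] / [5]
  Insert 5 (step 8): P = [1, 5, 9] / [2, 6] / [3, 8] / [7];  Q = [1, 3, 6] / [2, 7] / [4, 8] / [5]
  Insert 4 (step 9): P = [1, 4, 9] / [2, 5] / [3, 6] / [7, 8];  Q = [1, 3, 6] / [2, 7] / [4, 8] / [5, 9]
Final shape: (3, 2, 2, 2).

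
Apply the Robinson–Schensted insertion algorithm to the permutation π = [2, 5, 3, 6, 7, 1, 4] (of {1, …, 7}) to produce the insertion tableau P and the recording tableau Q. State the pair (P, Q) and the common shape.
P = [1, 3, 4, 7] / [2, 6] / [5];  Q = [1, 2, 4, 5] / [3, 7] / [6];  common shape = (4, 2, 1)

Row-insert the values π_1, π_2, … into P one at a time, bumping the leftmost entry strictly greater than the inserted value down to the next row. The recording tableau Q records, in position (i, j), the step at which that cell was added to P.
  Insert 2 (step 1): P = [2];  Q = [1]
  Insert 5 (step 2): P = [2, 5];  Q = [1, 2]
  Insert 3 (step 3): P = [2, 3] / [5];  Q = [1, 2] / [3]
  Insert 6 (step 4): P = [2, 3, 6] / [5];  Q = [1, 2, 4] / [3]
  Insert 7 (step 5): P = [2, 3, 6, 7] / [5];  Q = [1, 2, 4, 5] / [3]
  Insert 1 (step 6): P = [1, 3, 6, 7] / [2] / [5];  Q = [1, 2, 4, 5] / [3] / [6]
  Insert 4 (step 7): P = [1, 3, 4, 7] / [2, 6] / [5];  Q = [1, 2, 4, 5] / [3, 7] / [6]
Final shape: (4, 2, 1).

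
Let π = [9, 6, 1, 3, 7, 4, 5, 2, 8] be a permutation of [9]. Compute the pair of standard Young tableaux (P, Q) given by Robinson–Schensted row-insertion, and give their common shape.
P = [1, 2, 4, 5, 8] / [3, 7] / [6] / [9];  Q = [1, 4, 5, 7, 9] / [2, 6] / [3] / [8];  common shape = (5, 2, 1, 1)

Row-insert the values π_1, π_2, … into P one at a time, bumping the leftmost entry strictly greater than the inserted value down to the next row. The recording tableau Q records, in position (i, j), the step at which that cell was added to P.
  Insert 9 (step 1): P = [9];  Q = [1]
  Insert 6 (step 2): P = [6] / [9];  Q = [1] / [2]
  Insert 1 (step 3): P = [1] / [6] / [9];  Q = [1] / [2] / [3]
  Insert 3 (step 4): P = [1, 3] / [6] / [9];  Q = [1, 4] / [2] / [3]
  Insert 7 (step 5): P = [1, 3, 7] / [6] / [9];  Q = [1, 4, 5] / [2] / [3]
  Insert 4 (step 6): P = [1, 3, 4] / [6, 7] / [9];  Q = [1, 4, 5] / [2, 6] / [3]
  Insert 5 (step 7): P = [1, 3, 4, 5] / [6, 7] / [9];  Q = [1, 4, 5, 7] / [2, 6] / [3]
  Insert 2 (step 8): P = [1, 2, 4, 5] / [3, 7] / [6] / [9];  Q = [1, 4, 5, 7] / [2, 6] / [3] / [8]
  Insert 8 (step 9): P = [1, 2, 4, 5, 8] / [3, 7] / [6] / [9];  Q = [1, 4, 5, 7, 9] / [2, 6] / [3] / [8]
Final shape: (5, 2, 1, 1).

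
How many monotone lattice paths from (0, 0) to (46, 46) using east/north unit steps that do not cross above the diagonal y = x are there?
C_46 = 8740328711533173390046320

These NE paths below the diagonal are counted by the Catalan number C_n = (1/(n + 1)) · C(2n, n). For n = 46: C_46 = (1/47) · C(92, 46) = 410795449442059149332177040/47 = 8740328711533173390046320.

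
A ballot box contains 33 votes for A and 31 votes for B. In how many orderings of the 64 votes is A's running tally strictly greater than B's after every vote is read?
Strict-lead orderings = 55534064877048198

Total orderings of the 64 votes with 33 for A: C(64, 33) = 1777090076065542336. By the Bertrand ballot formula (Cycle Lemma / reflection principle), the number of orderings in which A is strictly ahead of B throughout is (p − q)/(p + q) · C(p + q, p) = (33 − 31)/(33 + 31) · 1777090076065542336 = 55534064877048198.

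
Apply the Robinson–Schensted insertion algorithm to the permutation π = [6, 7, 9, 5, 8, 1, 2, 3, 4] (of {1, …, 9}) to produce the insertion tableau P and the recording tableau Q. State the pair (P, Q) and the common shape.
P = [1, 2, 3, 4] / [5, 7, 8] / [6, 9];  Q = [1, 2, 3, 9] / [4, 5, 8] / [6, 7];  common shape = (4, 3, 2)

Row-insert the values π_1, π_2, … into P one at a time, bumping the leftmost entry strictly greater than the inserted value down to the next row. The recording tableau Q records, in position (i, j), the step at which that cell was added to P.
  Insert 6 (step 1): P = [6];  Q = [1]
  Insert 7 (step 2): P = [6, 7];  Q = [1, 2]
  Insert 9 (step 3): P = [6, 7, 9];  Q = [1, 2, 3]
  Insert 5 (step 4): P = [5, 7, 9] / [6];  Q = [1, 2, 3] / [4]
  Insert 8 (step 5): P = [5, 7, 8] / [6, 9];  Q = [1, 2, 3] / [4, 5]
  Insert 1 (step 6): P = [1, 7, 8] / [5, 9] / [6];  Q = [1, 2, 3] / [4, 5] / [6]
  Insert 2 (step 7): P = [1, 2, 8] / [5, 7] / [6, 9];  Q = [1, 2, 3] / [4, 5] / [6, 7]
  Insert 3 (step 8): P = [1, 2, 3] / [5, 7, 8] / [6, 9];  Q = [1, 2, 3] / [4, 5, 8] / [6, 7]
  Insert 4 (step 9): P = [1, 2, 3, 4] / [5, 7, 8] / [6, 9];  Q = [1, 2, 3, 9] / [4, 5, 8] / [6, 7]
Final shape: (4, 3, 2).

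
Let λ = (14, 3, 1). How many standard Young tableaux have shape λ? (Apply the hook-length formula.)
# SYT of shape (14, 3, 1) = 6885

Hook-length formula: f^λ = n! / Π hook(c), product over all cells c of the Young diagram. For λ = (14, 3, 1), n = 18 boxes. Hook lengths by row (left-to-right, top-to-bottom): [16, 14, 13, 11, 10, 9, 8, 7, 6, 5, 4, 3, 2, 1]; [4, 2, 1]; [1]. Product of hooks = 929901772800. So f^λ = 18! / 929901772800 = 6402373705728000 / 929901772800 = 6885.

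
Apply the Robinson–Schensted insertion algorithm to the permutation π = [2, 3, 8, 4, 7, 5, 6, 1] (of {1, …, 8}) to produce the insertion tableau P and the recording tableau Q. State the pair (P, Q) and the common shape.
P = [1, 3, 4, 5, 6] / [2] / [7] / [8];  Q = [1, 2, 3, 5, 7] / [4] / [6] / [8];  common shape = (5, 1, 1, 1)

Row-insert the values π_1, π_2, … into P one at a time, bumping the leftmost entry strictly greater than the inserted value down to the next row. The recording tableau Q records, in position (i, j), the step at which that cell was added to P.
  Insert 2 (step 1): P = [2];  Q = [1]
  Insert 3 (step 2): P = [2, 3];  Q = [1, 2]
  Insert 8 (step 3): P = [2, 3, 8];  Q = [1, 2, 3]
  Insert 4 (step 4): P = [2, 3, 4] / [8];  Q = [1, 2, 3] / [4]
  Insert 7 (step 5): P = [2, 3, 4, 7] / [8];  Q = [1, 2, 3, 5] / [4]
  Insert 5 (step 6): P = [2, 3, 4, 5] / [7] / [8];  Q = [1, 2, 3, 5] / [4] / [6]
  Insert 6 (step 7): P = [2, 3, 4, 5, 6] / [7] / [8];  Q = [1, 2, 3, 5, 7] / [4] / [6]
  Insert 1 (step 8): P = [1, 3, 4, 5, 6] / [2] / [7] / [8];  Q = [1, 2, 3, 5, 7] / [4] / [6] / [8]
Final shape: (5, 1, 1, 1).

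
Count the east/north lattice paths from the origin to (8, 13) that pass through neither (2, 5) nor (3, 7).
Number of paths = 114093

Inclusion–exclusion. Total paths: C(21, 8) = 203490. Through P₁: C(7, 2)·C(14, 6) = 63063. Through P₂: C(10, 3)·C(11, 5) = 55440. Since P₁ is strictly southwest of P₂, a monotone path through both must visit P₁ then P₂; paths through both = C(7, 2)·C(3, 1)·C(11, 5) = 29106. Avoid both = 203490 − 63063 − 55440 + 29106 = 114093.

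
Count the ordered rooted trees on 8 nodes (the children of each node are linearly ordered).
C_7 = 429

These ordered rooted trees are counted by the Catalan number C_n = (1/(n + 1)) · C(2n, n). For n = 7: C_7 = (1/8) · C(14, 7) = 3432/8 = 429.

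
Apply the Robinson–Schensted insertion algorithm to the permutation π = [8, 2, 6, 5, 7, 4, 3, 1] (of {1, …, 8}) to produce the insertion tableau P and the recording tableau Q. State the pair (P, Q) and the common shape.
P = [1, 3, 7] / [2] / [4] / [5] / [6] / [8];  Q = [1, 3, 5] / [2] / [4] / [6] / [7] / [8];  common shape = (3, 1, 1, 1, 1, 1)

Row-insert the values π_1, π_2, … into P one at a time, bumping the leftmost entry strictly greater than the inserted value down to the next row. The recording tableau Q records, in position (i, j), the step at which that cell was added to P.
  Insert 8 (step 1): P = [8];  Q = [1]
  Insert 2 (step 2): P = [2] / [8];  Q = [1] / [2]
  Insert 6 (step 3): P = [2, 6] / [8];  Q = [1, 3] / [2]
  Insert 5 (step 4): P = [2, 5] / [6] / [8];  Q = [1, 3] / [2] / [4]
  Insert 7 (step 5): P = [2, 5, 7] / [6] / [8];  Q = [1, 3, 5] / [2] / [4]
  Insert 4 (step 6): P = [2, 4, 7] / [5] / [6] / [8];  Q = [1, 3, 5] / [2] / [4] / [6]
  Insert 3 (step 7): P = [2, 3, 7] / [4] / [5] / [6] / [8];  Q = [1, 3, 5] / [2] / [4] / [6] / [7]
  Insert 1 (step 8): P = [1, 3, 7] / [2] / [4] / [5] / [6] / [8];  Q = [1, 3, 5] / [2] / [4] / [6] / [7] / [8]
Final shape: (3, 1, 1, 1, 1, 1).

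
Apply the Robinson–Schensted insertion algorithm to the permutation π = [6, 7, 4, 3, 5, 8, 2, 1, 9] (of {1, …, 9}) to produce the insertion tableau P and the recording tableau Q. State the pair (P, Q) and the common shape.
P = [1, 5, 8, 9] / [2, 7] / [3] / [4] / [6];  Q = [1, 2, 6, 9] / [3, 5] / [4] / [7] / [8];  common shape = (4, 2, 1, 1, 1)

Row-insert the values π_1, π_2, … into P one at a time, bumping the leftmost entry strictly greater than the inserted value down to the next row. The recording tableau Q records, in position (i, j), the step at which that cell was added to P.
  Insert 6 (step 1): P = [6];  Q = [1]
  Insert 7 (step 2): P = [6, 7];  Q = [1, 2]
  Insert 4 (step 3): P = [4, 7] / [6];  Q = [1, 2] / [3]
  Insert 3 (step 4): P = [3, 7] / [4] / [6];  Q = [1, 2] / [3] / [4]
  Insert 5 (step 5): P = [3, 5] / [4, 7] / [6];  Q = [1, 2] / [3, 5] / [4]
  Insert 8 (step 6): P = [3, 5, 8] / [4, 7] / [6];  Q = [1, 2, 6] / [3, 5] / [4]
  Insert 2 (step 7): P = [2, 5, 8] / [3, 7] / [4] / [6];  Q = [1, 2, 6] / [3, 5] / [4] / [7]
  Insert 1 (step 8): P = [1, 5, 8] / [2, 7] / [3] / [4] / [6];  Q = [1, 2, 6] / [3, 5] / [4] / [7] / [8]
  Insert 9 (step 9): P = [1, 5, 8, 9] / [2, 7] / [3] / [4] / [6];  Q = [1, 2, 6, 9] / [3, 5] / [4] / [7] / [8]
Final shape: (4, 2, 1, 1, 1).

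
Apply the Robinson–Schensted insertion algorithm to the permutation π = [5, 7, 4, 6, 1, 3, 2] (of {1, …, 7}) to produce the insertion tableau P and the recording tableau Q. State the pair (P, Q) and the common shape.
P = [1, 2] / [3, 6] / [4, 7] / [5];  Q = [1, 2] / [3, 4] / [5, 6] / [7];  common shape = (2, 2, 2, 1)

Row-insert the values π_1, π_2, … into P one at a time, bumping the leftmost entry strictly greater than the inserted value down to the next row. The recording tableau Q records, in position (i, j), the step at which that cell was added to P.
  Insert 5 (step 1): P = [5];  Q = [1]
  Insert 7 (step 2): P = [5, 7];  Q = [1, 2]
  Insert 4 (step 3): P = [4, 7] / [5];  Q = [1, 2] / [3]
  Insert 6 (step 4): P = [4, 6] / [5, 7];  Q = [1, 2] / [3, 4]
  Insert 1 (step 5): P = [1, 6] / [4, 7] / [5];  Q = [1, 2] / [3, 4] / [5]
  Insert 3 (step 6): P = [1, 3] / [4, 6] / [5, 7];  Q = [1, 2] / [3, 4] / [5, 6]
  Insert 2 (step 7): P = [1, 2] / [3, 6] / [4, 7] / [5];  Q = [1, 2] / [3, 4] / [5, 6] / [7]
Final shape: (2, 2, 2, 1).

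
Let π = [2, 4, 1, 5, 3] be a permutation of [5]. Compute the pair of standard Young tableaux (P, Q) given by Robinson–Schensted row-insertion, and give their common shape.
P = [1, 3, 5] / [2, 4];  Q = [1, 2, 4] / [3, 5];  common shape = (3, 2)

Row-insert the values π_1, π_2, … into P one at a time, bumping the leftmost entry strictly greater than the inserted value down to the next row. The recording tableau Q records, in position (i, j), the step at which that cell was added to P.
  Insert 2 (step 1): P = [2];  Q = [1]
  Insert 4 (step 2): P = [2, 4];  Q = [1, 2]
  Insert 1 (step 3): P = [1, 4] / [2];  Q = [1, 2] / [3]
  Insert 5 (step 4): P = [1, 4, 5] / [2];  Q = [1, 2, 4] / [3]
  Insert 3 (step 5): P = [1, 3, 5] / [2, 4];  Q = [1, 2, 4] / [3, 5]
Final shape: (3, 2).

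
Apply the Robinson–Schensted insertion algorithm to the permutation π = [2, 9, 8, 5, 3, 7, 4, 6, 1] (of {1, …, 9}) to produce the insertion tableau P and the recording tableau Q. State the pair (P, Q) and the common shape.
P = [1, 3, 4, 6] / [2, 7] / [5] / [8] / [9];  Q = [1, 2, 6, 8] / [3, 7] / [4] / [5] / [9];  common shape = (4, 2, 1, 1, 1)

Row-insert the values π_1, π_2, … into P one at a time, bumping the leftmost entry strictly greater than the inserted value down to the next row. The recording tableau Q records, in position (i, j), the step at which that cell was added to P.
  Insert 2 (step 1): P = [2];  Q = [1]
  Insert 9 (step 2): P = [2, 9];  Q = [1, 2]
  Insert 8 (step 3): P = [2, 8] / [9];  Q = [1, 2] / [3]
  Insert 5 (step 4): P = [2, 5] / [8] / [9];  Q = [1, 2] / [3] / [4]
  Insert 3 (step 5): P = [2, 3] / [5] / [8] / [9];  Q = [1, 2] / [3] / [4] / [5]
  Insert 7 (step 6): P = [2, 3, 7] / [5] / [8] / [9];  Q = [1, 2, 6] / [3] / [4] / [5]
  Insert 4 (step 7): P = [2, 3, 4] / [5, 7] / [8] / [9];  Q = [1, 2, 6] / [3, 7] / [4] / [5]
  Insert 6 (step 8): P = [2, 3, 4, 6] / [5, 7] / [8] / [9];  Q = [1, 2, 6, 8] / [3, 7] / [4] / [5]
  Insert 1 (step 9): P = [1, 3, 4, 6] / [2, 7] / [5] / [8] / [9];  Q = [1, 2, 6, 8] / [3, 7] / [4] / [5] / [9]
Final shape: (4, 2, 1, 1, 1).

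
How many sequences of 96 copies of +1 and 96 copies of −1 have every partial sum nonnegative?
C_96 = 3721443204405954385563870541379246659709506697378694300

These ballot sequences are counted by the Catalan number C_n = (1/(n + 1)) · C(2n, n). For n = 96: C_96 = (1/97) · C(192, 96) = 360979990827377575399695442513786925991822149645733347100/97 = 3721443204405954385563870541379246659709506697378694300.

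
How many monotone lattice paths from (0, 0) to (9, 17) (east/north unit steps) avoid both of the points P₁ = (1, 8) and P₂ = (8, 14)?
Number of paths = 1688456

Inclusion–exclusion. Total paths: C(26, 9) = 3124550. Through P₁: C(9, 1)·C(17, 8) = 218790. Through P₂: C(22, 8)·C(4, 1) = 1279080. Since P₁ is strictly southwest of P₂, a monotone path through both must visit P₁ then P₂; paths through both = C(9, 1)·C(13, 7)·C(4, 1) = 61776. Avoid both = 3124550 − 218790 − 1279080 + 61776 = 1688456.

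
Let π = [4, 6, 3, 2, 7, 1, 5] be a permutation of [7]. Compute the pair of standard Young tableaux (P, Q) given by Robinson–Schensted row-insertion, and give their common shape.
P = [1, 5, 7] / [2, 6] / [3] / [4];  Q = [1, 2, 5] / [3, 7] / [4] / [6];  common shape = (3, 2, 1, 1)

Row-insert the values π_1, π_2, … into P one at a time, bumping the leftmost entry strictly greater than the inserted value down to the next row. The recording tableau Q records, in position (i, j), the step at which that cell was added to P.
  Insert 4 (step 1): P = [4];  Q = [1]
  Insert 6 (step 2): P = [4, 6];  Q = [1, 2]
  Insert 3 (step 3): P = [3, 6] / [4];  Q = [1, 2] / [3]
  Insert 2 (step 4): P = [2, 6] / [3] / [4];  Q = [1, 2] / [3] / [4]
  Insert 7 (step 5): P = [2, 6, 7] / [3] / [4];  Q = [1, 2, 5] / [3] / [4]
  Insert 1 (step 6): P = [1, 6, 7] / [2] / [3] / [4];  Q = [1, 2, 5] / [3] / [4] / [6]
  Insert 5 (step 7): P = [1, 5, 7] / [2, 6] / [3] / [4];  Q = [1, 2, 5] / [3, 7] / [4] / [6]
Final shape: (3, 2, 1, 1).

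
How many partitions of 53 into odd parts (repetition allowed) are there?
p_odd(53) = 5120

Enumerate partitions using only odd parts via the recurrence o(n, m) = o(n, m−2) + o(n−m, m) over odd m, starting from the largest odd part ≤ n. This gives p_odd(53) = 5120. (Euler's theorem: equals the count of distinct-part partitions.)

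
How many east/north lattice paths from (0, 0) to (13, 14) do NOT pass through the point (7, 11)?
Number of paths = 17385084

Total paths from (0, 0) to (13, 14): C(27, 13) = 20058300. Paths through (7, 11): (paths (0, 0) → (7, 11)) × (paths (7, 11) → (13, 14)) = C(18, 7) · C(9, 6) = 31824 · 84 = 2673216. Avoidance count = 20058300 − 2673216 = 17385084.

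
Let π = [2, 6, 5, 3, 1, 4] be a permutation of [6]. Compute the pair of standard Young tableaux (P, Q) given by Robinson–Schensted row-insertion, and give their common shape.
P = [1, 3, 4] / [2] / [5] / [6];  Q = [1, 2, 6] / [3] / [4] / [5];  common shape = (3, 1, 1, 1)

Row-insert the values π_1, π_2, … into P one at a time, bumping the leftmost entry strictly greater than the inserted value down to the next row. The recording tableau Q records, in position (i, j), the step at which that cell was added to P.
  Insert 2 (step 1): P = [2];  Q = [1]
  Insert 6 (step 2): P = [2, 6];  Q = [1, 2]
  Insert 5 (step 3): P = [2, 5] / [6];  Q = [1, 2] / [3]
  Insert 3 (step 4): P = [2, 3] / [5] / [6];  Q = [1, 2] / [3] / [4]
  Insert 1 (step 5): P = [1, 3] / [2] / [5] / [6];  Q = [1, 2] / [3] / [4] / [5]
  Insert 4 (step 6): P = [1, 3, 4] / [2] / [5] / [6];  Q = [1, 2, 6] / [3] / [4] / [5]
Final shape: (3, 1, 1, 1).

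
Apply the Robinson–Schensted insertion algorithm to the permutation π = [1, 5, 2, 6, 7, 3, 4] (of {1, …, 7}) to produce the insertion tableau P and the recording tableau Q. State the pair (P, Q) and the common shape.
P = [1, 2, 3, 4] / [5, 6, 7];  Q = [1, 2, 4, 5] / [3, 6, 7];  common shape = (4, 3)

Row-insert the values π_1, π_2, … into P one at a time, bumping the leftmost entry strictly greater than the inserted value down to the next row. The recording tableau Q records, in position (i, j), the step at which that cell was added to P.
  Insert 1 (step 1): P = [1];  Q = [1]
  Insert 5 (step 2): P = [1, 5];  Q = [1, 2]
  Insert 2 (step 3): P = [1, 2] / [5];  Q = [1, 2] / [3]
  Insert 6 (step 4): P = [1, 2, 6] / [5];  Q = [1, 2, 4] / [3]
  Insert 7 (step 5): P = [1, 2, 6, 7] / [5];  Q = [1, 2, 4, 5] / [3]
  Insert 3 (step 6): P = [1, 2, 3, 7] / [5, 6];  Q = [1, 2, 4, 5] / [3, 6]
  Insert 4 (step 7): P = [1, 2, 3, 4] / [5, 6, 7];  Q = [1, 2, 4, 5] / [3, 6, 7]
Final shape: (4, 3).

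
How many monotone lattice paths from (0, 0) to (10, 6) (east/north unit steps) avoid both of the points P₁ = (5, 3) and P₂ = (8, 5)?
Number of paths = 2691

Inclusion–exclusion. Total paths: C(16, 10) = 8008. Through P₁: C(8, 5)·C(8, 5) = 3136. Through P₂: C(13, 8)·C(3, 2) = 3861. Since P₁ is strictly southwest of P₂, a monotone path through both must visit P₁ then P₂; paths through both = C(8, 5)·C(5, 3)·C(3, 2) = 1680. Avoid both = 8008 − 3136 − 3861 + 1680 = 2691.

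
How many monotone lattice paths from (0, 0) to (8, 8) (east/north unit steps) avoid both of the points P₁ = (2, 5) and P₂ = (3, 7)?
Number of paths = 10764

Inclusion–exclusion. Total paths: C(16, 8) = 12870. Through P₁: C(7, 2)·C(9, 6) = 1764. Through P₂: C(10, 3)·C(6, 5) = 720. Since P₁ is strictly southwest of P₂, a monotone path through both must visit P₁ then P₂; paths through both = C(7, 2)·C(3, 1)·C(6, 5) = 378. Avoid both = 12870 − 1764 − 720 + 378 = 10764.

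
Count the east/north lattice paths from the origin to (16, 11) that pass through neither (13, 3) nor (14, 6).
Number of paths = 12178575

Inclusion–exclusion. Total paths: C(27, 16) = 13037895. Through P₁: C(16, 13)·C(11, 3) = 92400. Through P₂: C(20, 14)·C(7, 2) = 813960. Since P₁ is strictly southwest of P₂, a monotone path through both must visit P₁ then P₂; paths through both = C(16, 13)·C(4, 1)·C(7, 2) = 47040. Avoid both = 13037895 − 92400 − 813960 + 47040 = 12178575.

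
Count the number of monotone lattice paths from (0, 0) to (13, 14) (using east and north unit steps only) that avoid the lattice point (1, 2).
Number of paths = 11945832

Total paths from (0, 0) to (13, 14): C(27, 13) = 20058300. Paths through (1, 2): (paths (0, 0) → (1, 2)) × (paths (1, 2) → (13, 14)) = C(3, 1) · C(24, 12) = 3 · 2704156 = 8112468. Avoidance count = 20058300 − 8112468 = 11945832.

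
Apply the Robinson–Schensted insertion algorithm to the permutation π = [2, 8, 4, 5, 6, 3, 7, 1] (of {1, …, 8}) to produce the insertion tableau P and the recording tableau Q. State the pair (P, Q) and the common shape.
P = [1, 3, 5, 6, 7] / [2] / [4] / [8];  Q = [1, 2, 4, 5, 7] / [3] / [6] / [8];  common shape = (5, 1, 1, 1)

Row-insert the values π_1, π_2, … into P one at a time, bumping the leftmost entry strictly greater than the inserted value down to the next row. The recording tableau Q records, in position (i, j), the step at which that cell was added to P.
  Insert 2 (step 1): P = [2];  Q = [1]
  Insert 8 (step 2): P = [2, 8];  Q = [1, 2]
  Insert 4 (step 3): P = [2, 4] / [8];  Q = [1, 2] / [3]
  Insert 5 (step 4): P = [2, 4, 5] / [8];  Q = [1, 2, 4] / [3]
  Insert 6 (step 5): P = [2, 4, 5, 6] / [8];  Q = [1, 2, 4, 5] / [3]
  Insert 3 (step 6): P = [2, 3, 5, 6] / [4] / [8];  Q = [1, 2, 4, 5] / [3] / [6]
  Insert 7 (step 7): P = [2, 3, 5, 6, 7] / [4] / [8];  Q = [1, 2, 4, 5, 7] / [3] / [6]
  Insert 1 (step 8): P = [1, 3, 5, 6, 7] / [2] / [4] / [8];  Q = [1, 2, 4, 5, 7] / [3] / [6] / [8]
Final shape: (5, 1, 1, 1).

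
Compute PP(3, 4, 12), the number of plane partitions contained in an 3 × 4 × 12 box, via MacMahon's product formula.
PP(3, 4, 12) = 176729280

Evaluate the triple product over i = 1..3, j = 1..4, k = 1..12. The factors are (2/1) · (3/2) · (4/3) · (5/4) · (6/5) · (7/6) · (8/7) · (9/8) · … (144 factors total). The numerators and denominators telescope so the product is an integer; carrying out the multiplication exactly gives PP(3, 4, 12) = 176729280.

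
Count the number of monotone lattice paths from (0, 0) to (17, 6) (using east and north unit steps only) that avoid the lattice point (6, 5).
Number of paths = 95403

Total paths from (0, 0) to (17, 6): C(23, 17) = 100947. Paths through (6, 5): (paths (0, 0) → (6, 5)) × (paths (6, 5) → (17, 6)) = C(11, 6) · C(12, 11) = 462 · 12 = 5544. Avoidance count = 100947 − 5544 = 95403.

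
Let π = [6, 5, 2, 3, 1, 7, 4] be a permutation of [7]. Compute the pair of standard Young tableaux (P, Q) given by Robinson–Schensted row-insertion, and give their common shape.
P = [1, 3, 4] / [2, 7] / [5] / [6];  Q = [1, 4, 6] / [2, 7] / [3] / [5];  common shape = (3, 2, 1, 1)

Row-insert the values π_1, π_2, … into P one at a time, bumping the leftmost entry strictly greater than the inserted value down to the next row. The recording tableau Q records, in position (i, j), the step at which that cell was added to P.
  Insert 6 (step 1): P = [6];  Q = [1]
  Insert 5 (step 2): P = [5] / [6];  Q = [1] / [2]
  Insert 2 (step 3): P = [2] / [5] / [6];  Q = [1] / [2] / [3]
  Insert 3 (step 4): P = [2, 3] / [5] / [6];  Q = [1, 4] / [2] / [3]
  Insert 1 (step 5): P = [1, 3] / [2] / [5] / [6];  Q = [1, 4] / [2] / [3] / [5]
  Insert 7 (step 6): P = [1, 3, 7] / [2] / [5] / [6];  Q = [1, 4, 6] / [2] / [3] / [5]
  Insert 4 (step 7): P = [1, 3, 4] / [2, 7] / [5] / [6];  Q = [1, 4, 6] / [2, 7] / [3] / [5]
Final shape: (3, 2, 1, 1).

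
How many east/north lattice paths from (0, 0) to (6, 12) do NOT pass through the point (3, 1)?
Number of paths = 17108

Total paths from (0, 0) to (6, 12): C(18, 6) = 18564. Paths through (3, 1): (paths (0, 0) → (3, 1)) × (paths (3, 1) → (6, 12)) = C(4, 3) · C(14, 3) = 4 · 364 = 1456. Avoidance count = 18564 − 1456 = 17108.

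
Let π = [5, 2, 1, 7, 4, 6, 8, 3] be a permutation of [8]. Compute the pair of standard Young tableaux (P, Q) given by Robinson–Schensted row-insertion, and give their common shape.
P = [1, 3, 6, 8] / [2, 4] / [5, 7];  Q = [1, 4, 6, 7] / [2, 5] / [3, 8];  common shape = (4, 2, 2)

Row-insert the values π_1, π_2, … into P one at a time, bumping the leftmost entry strictly greater than the inserted value down to the next row. The recording tableau Q records, in position (i, j), the step at which that cell was added to P.
  Insert 5 (step 1): P = [5];  Q = [1]
  Insert 2 (step 2): P = [2] / [5];  Q = [1] / [2]
  Insert 1 (step 3): P = [1] / [2] / [5];  Q = [1] / [2] / [3]
  Insert 7 (step 4): P = [1, 7] / [2] / [5];  Q = [1, 4] / [2] / [3]
  Insert 4 (step 5): P = [1, 4] / [2, 7] / [5];  Q = [1, 4] / [2, 5] / [3]
  Insert 6 (step 6): P = [1, 4, 6] / [2, 7] / [5];  Q = [1, 4, 6] / [2, 5] / [3]
  Insert 8 (step 7): P = [1, 4, 6, 8] / [2, 7] / [5];  Q = [1, 4, 6, 7] / [2, 5] / [3]
  Insert 3 (step 8): P = [1, 3, 6, 8] / [2, 4] / [5, 7];  Q = [1, 4, 6, 7] / [2, 5] / [3, 8]
Final shape: (4, 2, 2).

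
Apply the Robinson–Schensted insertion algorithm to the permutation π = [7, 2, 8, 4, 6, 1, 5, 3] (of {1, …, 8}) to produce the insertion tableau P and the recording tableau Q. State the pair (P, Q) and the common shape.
P = [1, 3, 5] / [2, 4] / [6, 8] / [7];  Q = [1, 3, 5] / [2, 4] / [6, 7] / [8];  common shape = (3, 2, 2, 1)

Row-insert the values π_1, π_2, … into P one at a time, bumping the leftmost entry strictly greater than the inserted value down to the next row. The recording tableau Q records, in position (i, j), the step at which that cell was added to P.
  Insert 7 (step 1): P = [7];  Q = [1]
  Insert 2 (step 2): P = [2] / [7];  Q = [1] / [2]
  Insert 8 (step 3): P = [2, 8] / [7];  Q = [1, 3] / [2]
  Insert 4 (step 4): P = [2, 4] / [7, 8];  Q = [1, 3] / [2, 4]
  Insert 6 (step 5): P = [2, 4, 6] / [7, 8];  Q = [1, 3, 5] / [2, 4]
  Insert 1 (step 6): P = [1, 4, 6] / [2, 8] / [7];  Q = [1, 3, 5] / [2, 4] / [6]
  Insert 5 (step 7): P = [1, 4, 5] / [2, 6] / [7, 8];  Q = [1, 3, 5] / [2, 4] / [6, 7]
  Insert 3 (step 8): P = [1, 3, 5] / [2, 4] / [6, 8] / [7];  Q = [1, 3, 5] / [2, 4] / [6, 7] / [8]
Final shape: (3, 2, 2, 1).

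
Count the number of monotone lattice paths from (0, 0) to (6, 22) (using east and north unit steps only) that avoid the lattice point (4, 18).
Number of paths = 267015

Total paths from (0, 0) to (6, 22): C(28, 6) = 376740. Paths through (4, 18): (paths (0, 0) → (4, 18)) × (paths (4, 18) → (6, 22)) = C(22, 4) · C(6, 2) = 7315 · 15 = 109725. Avoidance count = 376740 − 109725 = 267015.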